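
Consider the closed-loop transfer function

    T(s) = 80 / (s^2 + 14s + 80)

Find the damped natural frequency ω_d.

Comparing s^2 + 14s + 80 to s^2 + 2ζωₙs + ωₙ²: ωₙ = √80 ≈ 8.944 rad/s and ζ = 14/(2·√80) ≈ 0.7826.
ζωₙ = 14/2 = 7, so ω_d = ωₙ√(1−ζ²) = √(ωₙ² − (ζωₙ)²) = √(80 − 7²) = √31 ≈ 5.568 rad/s.

ω_d ≈ 5.568 rad/s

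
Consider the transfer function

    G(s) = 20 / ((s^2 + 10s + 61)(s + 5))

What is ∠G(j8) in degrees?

At s = j8: numerator = 20, denominator = -655 + j376.
∠G = ∠num − ∠den = 0° − (150.14°) = -150.1°.

∠G(j8) ≈ -150.1°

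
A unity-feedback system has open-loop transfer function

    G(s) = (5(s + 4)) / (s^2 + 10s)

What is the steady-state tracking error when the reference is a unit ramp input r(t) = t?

e_ss = 0.5000

G(s) has one pole at the origin.
This is a Type 1 system. Kv = lim_{s→0} s·G(s) = 20/10 = 2.
e_ss = 1/Kv = 1/(2) = 1/2 ≈ 0.5000.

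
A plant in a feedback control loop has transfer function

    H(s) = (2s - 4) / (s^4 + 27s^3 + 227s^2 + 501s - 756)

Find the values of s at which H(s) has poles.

The poles are the roots of the denominator s^4 + 27s^3 + 227s^2 + 501s - 756 = 0.
Trying s = -12: the polynomial evaluates to 0, so (s + 12) is a factor.
Dividing out leaves s^3 + 15s^2 + 47s - 63 = 0.
This factors further as (s + 7)(s + 9)(s - 1) = 0.

s = -12, -7, -9, 1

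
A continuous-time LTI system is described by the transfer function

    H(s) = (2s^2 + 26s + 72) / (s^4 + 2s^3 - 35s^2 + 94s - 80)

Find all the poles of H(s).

The poles are the roots of the denominator s^4 + 2s^3 - 35s^2 + 94s - 80 = 0.
Trying s = 2: the polynomial evaluates to 0, so (s - 2) is a factor.
Dividing out leaves s^3 + 4s^2 - 27s + 40 = 0.
This factors further as (s + 8)(s^2 - 4s + 5) = 0.

s = 2, -8, 2 + j, 2 - j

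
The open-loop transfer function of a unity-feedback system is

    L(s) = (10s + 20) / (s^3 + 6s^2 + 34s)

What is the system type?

Type 1

Factor s from the denominator: s^3 + 6s^2 + 34s = s·(s^2 + 6s + 34).
There is 1 pole at the origin, so the system is Type 1.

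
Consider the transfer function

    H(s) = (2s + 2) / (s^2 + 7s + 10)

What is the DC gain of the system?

H(0) = 1/5 ≈ 0.2000

Set s = 0: H(0) = (2) / (10) = 1/5.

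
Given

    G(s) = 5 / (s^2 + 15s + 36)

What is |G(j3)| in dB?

Substitute s = j3: numerator = 5, denominator = 27 + j45.
|G(j3)| = |5| / |27 + j45| = 5 / 52.479 ≈ 0.09528.
In decibels: 20·log₁₀(0.09528) ≈ -20.4 dB.

|G(j3)|_dB ≈ -20.4 dB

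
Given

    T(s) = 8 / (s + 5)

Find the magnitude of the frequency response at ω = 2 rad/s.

|T(j2)| ≈ 1.486

Substitute s = j2: numerator = 8, denominator = 5 + j2.
|T(j2)| = |8| / |5 + j2| = 8 / 5.3852 ≈ 1.486.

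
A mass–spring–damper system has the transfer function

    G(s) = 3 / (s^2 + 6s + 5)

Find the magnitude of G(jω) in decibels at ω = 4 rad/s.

Substitute s = j4: numerator = 3, denominator = -11 + j24.
|G(j4)| = |3| / |-11 + j24| = 3 / 26.401 ≈ 0.1136.
In decibels: 20·log₁₀(0.1136) ≈ -18.9 dB.

|G(j4)|_dB ≈ -18.9 dB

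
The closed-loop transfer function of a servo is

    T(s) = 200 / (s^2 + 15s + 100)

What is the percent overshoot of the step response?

%OS ≈ 2.84%

Comparing s^2 + 15s + 100 to s^2 + 2ζωₙs + ωₙ²: ωₙ = 10 rad/s and ζ = 15/(2·10) = 0.75.
%OS = 100·exp(−πζ/√(1−ζ²)) = 100·exp(−π·0.75/√(1−0.75²)) ≈ 2.84%.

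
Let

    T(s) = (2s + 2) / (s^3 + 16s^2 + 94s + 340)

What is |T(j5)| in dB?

Substitute s = j5: numerator = 2 + j10, denominator = -60 + j345.
|T(j5)| = |2 + j10| / |-60 + j345| = 10.198 / 350.18 ≈ 0.02912.
In decibels: 20·log₁₀(0.02912) ≈ -30.7 dB.

|T(j5)|_dB ≈ -30.7 dB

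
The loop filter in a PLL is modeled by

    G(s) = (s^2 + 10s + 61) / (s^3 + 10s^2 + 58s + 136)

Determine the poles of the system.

s = -3 + 5j, -3 - 5j, -4

The poles are the roots of the denominator s^3 + 10s^2 + 58s + 136 = 0.
Trying s = -4: the polynomial evaluates to 0, so (s + 4) is a factor.
Dividing out leaves s^2 + 6s + 34 = 0.
The quadratic formula then gives s = -3 ± 5j.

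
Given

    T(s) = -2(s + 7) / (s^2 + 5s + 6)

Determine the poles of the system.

s = -3, -2

The poles are the roots of the denominator s^2 + 5s + 6 = 0.
Factoring: (s + 3)(s + 2) = 0, so s = -3 and s = -2.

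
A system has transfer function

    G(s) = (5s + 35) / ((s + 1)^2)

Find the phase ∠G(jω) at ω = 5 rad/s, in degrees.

At s = j5: numerator = 35 + j25, denominator = -24 + j10.
∠G = ∠num − ∠den = 35.538° − (157.38°) = -121.8°.

∠G(j5) ≈ -121.8°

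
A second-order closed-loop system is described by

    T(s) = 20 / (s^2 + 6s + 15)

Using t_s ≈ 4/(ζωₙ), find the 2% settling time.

Comparing s^2 + 6s + 15 to s^2 + 2ζωₙs + ωₙ²: ωₙ = √15 ≈ 3.873 rad/s and ζ = 6/(2·√15) ≈ 0.7746.
ζωₙ = 6/2 = 3, so t_s ≈ 4/(ζωₙ) = 4/3 ≈ 1.333 s.

t_s ≈ 1.333 s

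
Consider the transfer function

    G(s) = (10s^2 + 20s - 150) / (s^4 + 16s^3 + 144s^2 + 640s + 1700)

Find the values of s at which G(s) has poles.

s = -5 ± 5j, -3 ± 5j

The poles are the roots of the denominator s^4 + 16s^3 + 144s^2 + 640s + 1700 = 0.
No real roots exist; factor into two real quadratics: (s^2 + 10s + 50)(s^2 + 6s + 34) = 0.
Each quadratic gives a conjugate pair via the quadratic formula.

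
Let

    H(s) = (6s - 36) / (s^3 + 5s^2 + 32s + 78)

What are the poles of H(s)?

The poles are the roots of the denominator s^3 + 5s^2 + 32s + 78 = 0.
Trying s = -3: the polynomial evaluates to 0, so (s + 3) is a factor.
Dividing out leaves s^2 + 2s + 26 = 0.
The quadratic formula then gives s = -1 ± 5j.

s = -1 ± 5j, -3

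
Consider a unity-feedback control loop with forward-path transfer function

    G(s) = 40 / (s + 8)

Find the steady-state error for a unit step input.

G(s) has no poles at the origin.
This is a Type 0 system. Kp = lim_{s→0} G(s) = 40/8 = 5.
e_ss = 1/(1 + Kp) = 1/(1 + 5) = 1/6 ≈ 0.1667.

e_ss = 0.1667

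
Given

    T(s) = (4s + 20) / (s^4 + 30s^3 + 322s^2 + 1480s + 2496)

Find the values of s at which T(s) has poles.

The poles are the roots of the denominator s^4 + 30s^3 + 322s^2 + 1480s + 2496 = 0.
Trying s = -8: the polynomial evaluates to 0, so (s + 8) is a factor.
Dividing out leaves s^3 + 22s^2 + 146s + 312 = 0.
This factors further as (s^2 + 10s + 26)(s + 12) = 0.

s = -8, -5 + j, -5 - j, -12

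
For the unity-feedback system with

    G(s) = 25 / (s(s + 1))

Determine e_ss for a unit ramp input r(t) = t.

e_ss = 0.04000

G(s) has one pole at the origin.
This is a Type 1 system. Kv = lim_{s→0} s·G(s) = 25/1.
e_ss = 1/Kv = 1/(25) = 1/25 ≈ 0.04000.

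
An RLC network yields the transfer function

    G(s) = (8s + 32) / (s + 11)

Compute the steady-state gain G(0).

Set s = 0: G(0) = (32) / (11) = 32/11.

G(0) = 32/11 ≈ 2.909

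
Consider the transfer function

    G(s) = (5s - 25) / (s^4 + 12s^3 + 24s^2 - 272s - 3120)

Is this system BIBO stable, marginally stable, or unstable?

The denominator s^4 + 12s^3 + 24s^2 - 272s - 3120 factors as (s^2 + 8s + 52)(s + 10)(s - 6), giving poles at s = -4 + 6j, -4 - 6j, -10, 6.
Since the pole(s) at s = 6 lie in the right half-plane, the system is unstable.

unstable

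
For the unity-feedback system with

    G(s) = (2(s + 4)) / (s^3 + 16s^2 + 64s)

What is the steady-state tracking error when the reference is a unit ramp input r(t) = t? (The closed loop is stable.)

G(s) has one pole at the origin.
This is a Type 1 system. Kv = lim_{s→0} s·G(s) = 8/64 = 1/8.
e_ss = 1/Kv = 1/(1/8) = 8.

e_ss = 8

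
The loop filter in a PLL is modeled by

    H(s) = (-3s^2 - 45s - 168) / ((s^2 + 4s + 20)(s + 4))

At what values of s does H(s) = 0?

s = -7, -8

Set the numerator to zero: -3s^2 - 45s - 168 = 0, i.e. -3·(s^2 + 15s + 56) = 0.
Factoring: (s + 7)(s + 8) = 0.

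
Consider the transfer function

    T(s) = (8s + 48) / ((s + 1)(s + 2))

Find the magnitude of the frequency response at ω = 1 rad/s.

|T(j1)| ≈ 15.39

Substitute s = j1: numerator = 48 + j8, denominator = 1 + j3.
|T(j1)| = |48 + j8| / |1 + j3| = 48.662 / 3.1623 ≈ 15.39.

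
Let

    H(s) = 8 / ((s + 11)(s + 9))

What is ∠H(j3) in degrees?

At s = j3: numerator = 8, denominator = 90 + j60.
∠H = ∠num − ∠den = 0° − (33.690°) = -33.69°.

∠H(j3) ≈ -33.69°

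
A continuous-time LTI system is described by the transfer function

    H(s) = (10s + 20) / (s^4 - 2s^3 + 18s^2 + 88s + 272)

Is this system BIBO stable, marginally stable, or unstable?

unstable

The denominator s^4 - 2s^3 + 18s^2 + 88s + 272 factors as (s^2 + 4s + 8)(s^2 - 6s + 34), giving poles at s = -2 ± 2j, 3 ± 5j.
Since the pole(s) at s = 3 + 5j, 3 - 5j lie in the right half-plane, the system is unstable.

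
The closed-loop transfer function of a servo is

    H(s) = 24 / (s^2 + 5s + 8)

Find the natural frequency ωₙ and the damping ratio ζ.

Compare the denominator to the standard form s^2 + 2ζωₙs + ωₙ².
ωₙ² = 8, so ωₙ = √8 ≈ 2.828 rad/s.
2ζωₙ = 5, so ζ = 5/(2·√8) ≈ 0.8839.

ωₙ ≈ 2.828 rad/s, ζ ≈ 0.8839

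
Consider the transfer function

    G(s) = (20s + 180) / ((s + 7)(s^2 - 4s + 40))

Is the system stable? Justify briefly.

The poles can be read from the denominator factors: s = -7, 2 + 6j, 2 - 6j.
Since the pole(s) at s = 2 + 6j, 2 - 6j lie in the right half-plane, the system is unstable.

unstable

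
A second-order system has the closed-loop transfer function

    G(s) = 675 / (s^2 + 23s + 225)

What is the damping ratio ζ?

Compare the denominator to the standard form s^2 + 2ζωₙs + ωₙ².
ωₙ² = 225, so ωₙ = 15 rad/s.
2ζωₙ = 23, so ζ = 23/(2·15) ≈ 0.7667.

ζ ≈ 0.7667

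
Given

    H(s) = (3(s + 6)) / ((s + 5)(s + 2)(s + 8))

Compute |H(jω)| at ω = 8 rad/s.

|H(j8)| ≈ 0.03409

Substitute s = j8: numerator = 18 + j24, denominator = -880 + j16.
|H(j8)| = |18 + j24| / |-880 + j16| = 30 / 880.15 ≈ 0.03409.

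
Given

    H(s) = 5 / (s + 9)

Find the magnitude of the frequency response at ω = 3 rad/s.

Substitute s = j3: numerator = 5, denominator = 9 + j3.
|H(j3)| = |5| / |9 + j3| = 5 / 9.4868 ≈ 0.5270.

|H(j3)| ≈ 0.5270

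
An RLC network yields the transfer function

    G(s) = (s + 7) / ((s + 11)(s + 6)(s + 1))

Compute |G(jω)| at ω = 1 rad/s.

|G(j1)| ≈ 0.07442

Substitute s = j1: numerator = 7 + j1, denominator = 48 + j82.
|G(j1)| = |7 + j1| / |48 + j82| = 7.0711 / 95.016 ≈ 0.07442.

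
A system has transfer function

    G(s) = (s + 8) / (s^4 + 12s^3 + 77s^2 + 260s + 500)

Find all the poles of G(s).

s = -4 ± 3j, -2 ± 4j

The poles are the roots of the denominator s^4 + 12s^3 + 77s^2 + 260s + 500 = 0.
No real roots exist; factor into two real quadratics: (s^2 + 8s + 25)(s^2 + 4s + 20) = 0.
Each quadratic gives a conjugate pair via the quadratic formula.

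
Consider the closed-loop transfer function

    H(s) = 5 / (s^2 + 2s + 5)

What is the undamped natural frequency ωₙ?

ωₙ ≈ 2.236 rad/s

Compare the denominator to the standard form s^2 + 2ζωₙs + ωₙ².
ωₙ² = 5, so ωₙ = √5 ≈ 2.236 rad/s.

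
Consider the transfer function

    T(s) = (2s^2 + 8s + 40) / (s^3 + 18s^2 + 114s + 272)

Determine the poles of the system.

s = -5 + 3j, -5 - 3j, -8

The poles are the roots of the denominator s^3 + 18s^2 + 114s + 272 = 0.
Trying s = -8: the polynomial evaluates to 0, so (s + 8) is a factor.
Dividing out leaves s^2 + 10s + 34 = 0.
The quadratic formula then gives s = -5 ± 3j.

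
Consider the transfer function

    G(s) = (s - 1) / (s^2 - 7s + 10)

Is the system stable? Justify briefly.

unstable

The denominator s^2 - 7s + 10 factors as (s - 5)(s - 2), giving poles at s = 5, 2.
Since the pole(s) at s = 5, 2 lie in the right half-plane, the system is unstable.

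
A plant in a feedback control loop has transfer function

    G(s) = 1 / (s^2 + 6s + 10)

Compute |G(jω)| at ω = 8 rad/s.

Substitute s = j8: numerator = 1, denominator = -54 + j48.
|G(j8)| = |1| / |-54 + j48| = 1 / 72.250 ≈ 0.01384.

|G(j8)| ≈ 0.01384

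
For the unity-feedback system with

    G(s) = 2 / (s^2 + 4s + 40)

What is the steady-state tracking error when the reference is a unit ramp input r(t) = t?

e_ss = ∞

G(s) has no poles at the origin.
This is a Type 0 system; Kv = lim_{s→0} s·G(s) = 0, so the steady-state error for a ramp input is infinite.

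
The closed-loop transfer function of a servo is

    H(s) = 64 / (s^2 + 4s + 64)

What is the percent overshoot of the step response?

%OS ≈ 44.4%

Comparing s^2 + 4s + 64 to s^2 + 2ζωₙs + ωₙ²: ωₙ = 8 rad/s and ζ = 4/(2·8) = 0.25.
%OS = 100·exp(−πζ/√(1−ζ²)) = 100·exp(−π·0.25/√(1−0.25²)) ≈ 44.4%.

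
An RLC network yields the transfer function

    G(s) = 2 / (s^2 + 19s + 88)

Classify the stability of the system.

stable

The denominator s^2 + 19s + 88 factors as (s + 8)(s + 11), giving poles at s = -8, -11.
Since all poles lie strictly in the left half-plane, the system is stable.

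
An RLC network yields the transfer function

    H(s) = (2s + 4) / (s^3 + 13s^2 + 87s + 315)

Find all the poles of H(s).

s = -7, -3 ± 6j

The poles are the roots of the denominator s^3 + 13s^2 + 87s + 315 = 0.
Trying s = -7: the polynomial evaluates to 0, so (s + 7) is a factor.
Dividing out leaves s^2 + 6s + 45 = 0.
The quadratic formula then gives s = -3 ± 6j.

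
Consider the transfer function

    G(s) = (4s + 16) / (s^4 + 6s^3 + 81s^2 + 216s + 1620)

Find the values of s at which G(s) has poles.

The poles are the roots of the denominator s^4 + 6s^3 + 81s^2 + 216s + 1620 = 0.
No real roots exist; factor into two real quadratics: (s^2 + 36)(s^2 + 6s + 45) = 0.
Each quadratic gives a conjugate pair via the quadratic formula.

s = 6j, -6j, -3 + 6j, -3 - 6j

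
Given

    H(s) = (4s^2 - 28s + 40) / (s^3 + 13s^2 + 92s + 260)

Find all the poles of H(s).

The poles are the roots of the denominator s^3 + 13s^2 + 92s + 260 = 0.
Trying s = -5: the polynomial evaluates to 0, so (s + 5) is a factor.
Dividing out leaves s^2 + 8s + 52 = 0.
The quadratic formula then gives s = -4 ± 6j.

s = -4 ± 6j, -5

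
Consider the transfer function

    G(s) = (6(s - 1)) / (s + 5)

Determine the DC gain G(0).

At s = 0 each factor (s + a) contributes a and each (s^2 + bs + c) contributes c.
G(0) = 6·(-1) / ((5)) = -6/5 = -6/5.

G(0) = -6/5 ≈ -1.200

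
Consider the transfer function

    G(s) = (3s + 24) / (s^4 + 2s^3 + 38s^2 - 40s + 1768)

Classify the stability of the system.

unstable

The denominator s^4 + 2s^3 + 38s^2 - 40s + 1768 factors as (s^2 + 8s + 52)(s^2 - 6s + 34), giving poles at s = -4 + 6j, -4 - 6j, 3 + 5j, 3 - 5j.
Since the pole(s) at s = 3 ± 5j lie in the right half-plane, the system is unstable.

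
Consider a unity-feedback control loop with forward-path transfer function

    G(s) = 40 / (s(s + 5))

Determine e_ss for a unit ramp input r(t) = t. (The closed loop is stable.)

G(s) has one pole at the origin.
This is a Type 1 system. Kv = lim_{s→0} s·G(s) = 40/5 = 8.
e_ss = 1/Kv = 1/(8) = 1/8 ≈ 0.1250.

e_ss = 0.1250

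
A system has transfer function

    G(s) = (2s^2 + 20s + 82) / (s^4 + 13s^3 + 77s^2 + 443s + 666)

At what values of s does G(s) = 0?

Set the numerator to zero: 2s^2 + 20s + 82 = 0, i.e. 2·(s^2 + 10s + 41) = 0.
Factoring: (s^2 + 10s + 41) = 0.

s = -5 + 4j, -5 - 4j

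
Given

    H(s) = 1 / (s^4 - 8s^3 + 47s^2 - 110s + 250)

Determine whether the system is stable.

unstable

The denominator s^4 - 8s^3 + 47s^2 - 110s + 250 factors as (s^2 - 2s + 10)(s^2 - 6s + 25), giving poles at s = 1 ± 3j, 3 ± 4j.
Since the pole(s) at s = 1 ± 3j, 3 ± 4j lie in the right half-plane, the system is unstable.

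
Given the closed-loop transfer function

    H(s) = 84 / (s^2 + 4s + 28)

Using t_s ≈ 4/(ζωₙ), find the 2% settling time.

t_s ≈ 2 s

Comparing s^2 + 4s + 28 to s^2 + 2ζωₙs + ωₙ²: ωₙ = √28 ≈ 5.292 rad/s and ζ = 4/(2·√28) ≈ 0.3780.
ζωₙ = 4/2 = 2, so t_s ≈ 4/(ζωₙ) = 4/2 = 2 s.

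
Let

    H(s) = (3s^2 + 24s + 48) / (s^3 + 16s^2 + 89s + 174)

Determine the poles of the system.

The poles are the roots of the denominator s^3 + 16s^2 + 89s + 174 = 0.
Trying s = -6: the polynomial evaluates to 0, so (s + 6) is a factor.
Dividing out leaves s^2 + 10s + 29 = 0.
The quadratic formula then gives s = -5 ± 2j.

s = -5 ± 2j, -6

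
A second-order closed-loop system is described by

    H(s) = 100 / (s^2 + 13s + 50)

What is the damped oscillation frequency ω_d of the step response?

Comparing s^2 + 13s + 50 to s^2 + 2ζωₙs + ωₙ²: ωₙ = √50 ≈ 7.071 rad/s and ζ = 13/(2·√50) ≈ 0.9192.
ζωₙ = 13/2 = 6.5, so ω_d = ωₙ√(1−ζ²) = √(ωₙ² − (ζωₙ)²) = √(50 − 6.5²) = √7.75 ≈ 2.784 rad/s.

ω_d ≈ 2.784 rad/s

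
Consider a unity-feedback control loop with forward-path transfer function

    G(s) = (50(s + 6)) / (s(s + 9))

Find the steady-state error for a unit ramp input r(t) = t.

G(s) has one pole at the origin.
This is a Type 1 system. Kv = lim_{s→0} s·G(s) = 300/9 = 100/3.
e_ss = 1/Kv = 1/(100/3) = 3/100 ≈ 0.03000.

e_ss = 0.03000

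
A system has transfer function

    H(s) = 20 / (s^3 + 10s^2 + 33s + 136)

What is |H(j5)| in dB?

Substitute s = j5: numerator = 20, denominator = -114 + j40.
|H(j5)| = |20| / |-114 + j40| = 20 / 120.81 ≈ 0.1655.
In decibels: 20·log₁₀(0.1655) ≈ -15.6 dB.

|H(j5)|_dB ≈ -15.6 dB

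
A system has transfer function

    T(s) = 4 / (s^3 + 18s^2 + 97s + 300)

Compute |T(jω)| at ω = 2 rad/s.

Substitute s = j2: numerator = 4, denominator = 228 + j186.
|T(j2)| = |4| / |228 + j186| = 4 / 294.24 ≈ 0.01359.

|T(j2)| ≈ 0.01359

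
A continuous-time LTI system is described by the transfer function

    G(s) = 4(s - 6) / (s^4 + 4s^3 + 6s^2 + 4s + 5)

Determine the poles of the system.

s = j, -j, -2 + j, -2 - j

The poles are the roots of the denominator s^4 + 4s^3 + 6s^2 + 4s + 5 = 0.
No real roots exist; factor into two real quadratics: (s^2 + 1)(s^2 + 4s + 5) = 0.
Each quadratic gives a conjugate pair via the quadratic formula.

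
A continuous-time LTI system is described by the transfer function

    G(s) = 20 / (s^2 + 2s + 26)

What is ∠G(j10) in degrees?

At s = j10: numerator = 20, denominator = -74 + j20.
∠G = ∠num − ∠den = 0° − (164.88°) = -164.9°.

∠G(j10) ≈ -164.9°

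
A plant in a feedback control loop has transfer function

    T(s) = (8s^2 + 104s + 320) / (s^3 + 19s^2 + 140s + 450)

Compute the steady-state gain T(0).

Set s = 0: T(0) = (320) / (450) = 32/45.

T(0) = 32/45 ≈ 0.7111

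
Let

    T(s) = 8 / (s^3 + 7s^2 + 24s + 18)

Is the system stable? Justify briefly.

stable

The denominator s^3 + 7s^2 + 24s + 18 factors as (s + 1)(s^2 + 6s + 18), giving poles at s = -1, -3 + 3j, -3 - 3j.
Since all poles lie strictly in the left half-plane, the system is stable.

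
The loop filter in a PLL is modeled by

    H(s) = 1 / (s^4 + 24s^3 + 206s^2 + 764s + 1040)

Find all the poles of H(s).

The poles are the roots of the denominator s^4 + 24s^3 + 206s^2 + 764s + 1040 = 0.
Trying s = -4: the polynomial evaluates to 0, so (s + 4) is a factor.
Dividing out leaves s^3 + 20s^2 + 126s + 260 = 0.
This factors further as (s^2 + 10s + 26)(s + 10) = 0.

s = -4, -5 + j, -5 - j, -10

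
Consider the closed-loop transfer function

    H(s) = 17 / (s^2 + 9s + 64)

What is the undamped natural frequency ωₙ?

ωₙ = 8 rad/s

Compare the denominator to the standard form s^2 + 2ζωₙs + ωₙ².
ωₙ² = 64, so ωₙ = 8 rad/s.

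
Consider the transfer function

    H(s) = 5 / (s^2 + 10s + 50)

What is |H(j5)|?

|H(j5)| ≈ 0.08944

Substitute s = j5: numerator = 5, denominator = 25 + j50.
|H(j5)| = |5| / |25 + j50| = 5 / 55.902 ≈ 0.08944.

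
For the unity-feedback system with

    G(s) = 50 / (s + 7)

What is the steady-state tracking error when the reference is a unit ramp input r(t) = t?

G(s) has no poles at the origin.
This is a Type 0 system; Kv = lim_{s→0} s·G(s) = 0, so the steady-state error for a ramp input is infinite.

e_ss = ∞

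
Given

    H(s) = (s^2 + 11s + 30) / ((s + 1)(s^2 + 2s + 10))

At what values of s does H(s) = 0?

Set the numerator to zero: s^2 + 11s + 30 = 0.
Factoring: (s + 5)(s + 6) = 0.

s = -5, -6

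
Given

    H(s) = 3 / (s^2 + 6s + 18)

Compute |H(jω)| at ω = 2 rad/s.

|H(j2)| ≈ 0.1627

Substitute s = j2: numerator = 3, denominator = 14 + j12.
|H(j2)| = |3| / |14 + j12| = 3 / 18.439 ≈ 0.1627.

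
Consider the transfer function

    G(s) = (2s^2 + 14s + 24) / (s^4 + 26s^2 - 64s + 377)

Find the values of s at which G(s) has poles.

The poles are the roots of the denominator s^4 + 26s^2 - 64s + 377 = 0.
No real roots exist; factor into two real quadratics: (s^2 - 4s + 13)(s^2 + 4s + 29) = 0.
Each quadratic gives a conjugate pair via the quadratic formula.

s = 2 + 3j, 2 - 3j, -2 + 5j, -2 - 5j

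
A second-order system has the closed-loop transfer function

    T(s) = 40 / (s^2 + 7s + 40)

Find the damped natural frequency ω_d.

Comparing s^2 + 7s + 40 to s^2 + 2ζωₙs + ωₙ²: ωₙ = √40 ≈ 6.325 rad/s and ζ = 7/(2·√40) ≈ 0.5534.
ζωₙ = 7/2 = 3.5, so ω_d = ωₙ√(1−ζ²) = √(ωₙ² − (ζωₙ)²) = √(40 − 3.5²) = √27.75 ≈ 5.268 rad/s.

ω_d ≈ 5.268 rad/s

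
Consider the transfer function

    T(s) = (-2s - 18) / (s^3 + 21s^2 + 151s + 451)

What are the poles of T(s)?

The poles are the roots of the denominator s^3 + 21s^2 + 151s + 451 = 0.
Trying s = -11: the polynomial evaluates to 0, so (s + 11) is a factor.
Dividing out leaves s^2 + 10s + 41 = 0.
The quadratic formula then gives s = -5 ± 4j.

s = -5 ± 4j, -11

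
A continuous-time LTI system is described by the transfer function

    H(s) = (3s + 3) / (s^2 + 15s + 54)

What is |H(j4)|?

|H(j4)| ≈ 0.1742

Substitute s = j4: numerator = 3 + j12, denominator = 38 + j60.
|H(j4)| = |3 + j12| / |38 + j60| = 12.369 / 71.021 ≈ 0.1742.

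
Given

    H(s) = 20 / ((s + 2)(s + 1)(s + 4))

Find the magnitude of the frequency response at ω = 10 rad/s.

|H(j10)| ≈ 0.01812

Substitute s = j10: numerator = 20, denominator = -692 - j860.
|H(j10)| = |20| / |-692 - j860| = 20 / 1103.8 ≈ 0.01812.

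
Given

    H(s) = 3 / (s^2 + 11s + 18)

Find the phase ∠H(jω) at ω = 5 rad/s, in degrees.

At s = j5: numerator = 3, denominator = -7 + j55.
∠H = ∠num − ∠den = 0° − (97.253°) = -97.25°.

∠H(j5) ≈ -97.25°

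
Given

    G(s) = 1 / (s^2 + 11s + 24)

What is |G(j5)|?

|G(j5)| ≈ 0.01818

Substitute s = j5: numerator = 1, denominator = -1 + j55.
|G(j5)| = |1| / |-1 + j55| = 1 / 55.009 ≈ 0.01818.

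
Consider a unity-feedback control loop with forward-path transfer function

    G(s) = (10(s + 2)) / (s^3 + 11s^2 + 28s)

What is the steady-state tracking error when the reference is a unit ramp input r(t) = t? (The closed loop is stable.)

e_ss = 1.400

G(s) has one pole at the origin.
This is a Type 1 system. Kv = lim_{s→0} s·G(s) = 20/28 = 5/7.
e_ss = 1/Kv = 1/(5/7) = 7/5 ≈ 1.400.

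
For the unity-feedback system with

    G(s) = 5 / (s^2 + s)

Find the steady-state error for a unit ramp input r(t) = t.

e_ss = 0.2000

G(s) has one pole at the origin.
This is a Type 1 system. Kv = lim_{s→0} s·G(s) = 5/1.
e_ss = 1/Kv = 1/(5) = 1/5 ≈ 0.2000.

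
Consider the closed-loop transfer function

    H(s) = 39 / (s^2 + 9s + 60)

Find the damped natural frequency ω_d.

ω_d ≈ 6.305 rad/s

Comparing s^2 + 9s + 60 to s^2 + 2ζωₙs + ωₙ²: ωₙ = √60 ≈ 7.746 rad/s and ζ = 9/(2·√60) ≈ 0.5809.
ζωₙ = 9/2 = 4.5, so ω_d = ωₙ√(1−ζ²) = √(ωₙ² − (ζωₙ)²) = √(60 − 4.5²) = √39.75 ≈ 6.305 rad/s.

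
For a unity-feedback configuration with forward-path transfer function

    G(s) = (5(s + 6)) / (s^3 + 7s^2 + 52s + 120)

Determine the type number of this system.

Type 0

The denominator has no factor of s at the origin — no free integrator — so this is a Type 0 system.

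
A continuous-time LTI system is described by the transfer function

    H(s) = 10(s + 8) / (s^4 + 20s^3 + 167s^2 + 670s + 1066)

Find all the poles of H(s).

s = -5 ± j, -5 ± 4j

The poles are the roots of the denominator s^4 + 20s^3 + 167s^2 + 670s + 1066 = 0.
No real roots exist; factor into two real quadratics: (s^2 + 10s + 26)(s^2 + 10s + 41) = 0.
Each quadratic gives a conjugate pair via the quadratic formula.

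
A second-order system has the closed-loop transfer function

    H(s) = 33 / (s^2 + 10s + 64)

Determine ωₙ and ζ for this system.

Compare the denominator to the standard form s^2 + 2ζωₙs + ωₙ².
ωₙ² = 64, so ωₙ = 8 rad/s.
2ζωₙ = 10, so ζ = 10/(2·8) = 0.625.

ωₙ = 8 rad/s, ζ = 0.625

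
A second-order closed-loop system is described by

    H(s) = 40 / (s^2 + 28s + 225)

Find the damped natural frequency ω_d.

Comparing s^2 + 28s + 225 to s^2 + 2ζωₙs + ωₙ²: ωₙ = 15 rad/s and ζ = 28/(2·15) ≈ 0.9333.
ζωₙ = 28/2 = 14, so ω_d = ωₙ√(1−ζ²) = √(ωₙ² − (ζωₙ)²) = √(225 − 14²) = √29 ≈ 5.385 rad/s.

ω_d ≈ 5.385 rad/s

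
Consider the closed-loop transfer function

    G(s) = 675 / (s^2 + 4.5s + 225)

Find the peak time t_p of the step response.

t_p ≈ 0.2118 s

Comparing s^2 + 4.5s + 225 to s^2 + 2ζωₙs + ωₙ²: ωₙ = 15 rad/s and ζ = 4.5/(2·15) = 0.15.
ζωₙ = 4.5/2 = 2.25, so ω_d = ωₙ√(1−ζ²) = √(ωₙ² − (ζωₙ)²) = √(225 − 2.25²) = √219.9375 ≈ 14.83 rad/s.
t_p = π/ω_d = π/14.83 ≈ 0.2118 s.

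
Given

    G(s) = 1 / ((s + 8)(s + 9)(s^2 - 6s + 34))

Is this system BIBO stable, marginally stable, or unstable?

The poles can be read from the denominator factors: s = -8, -9, 3 + 5j, 3 - 5j.
Since the pole(s) at s = 3 ± 5j lie in the right half-plane, the system is unstable.

unstable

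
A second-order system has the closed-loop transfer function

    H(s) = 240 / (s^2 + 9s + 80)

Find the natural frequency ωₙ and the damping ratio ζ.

ωₙ ≈ 8.944 rad/s, ζ ≈ 0.5031

Compare the denominator to the standard form s^2 + 2ζωₙs + ωₙ².
ωₙ² = 80, so ωₙ = √80 ≈ 8.944 rad/s.
2ζωₙ = 9, so ζ = 9/(2·√80) ≈ 0.5031.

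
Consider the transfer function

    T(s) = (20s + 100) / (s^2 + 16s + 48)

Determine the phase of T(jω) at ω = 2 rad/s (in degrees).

∠T(j2) ≈ -14.23°

At s = j2: numerator = 100 + j40, denominator = 44 + j32.
∠T = ∠num − ∠den = 21.801° − (36.027°) = -14.23°.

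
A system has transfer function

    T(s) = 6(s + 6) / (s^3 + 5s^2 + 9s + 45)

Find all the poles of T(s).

s = -5, ±3j

The poles are the roots of the denominator s^3 + 5s^2 + 9s + 45 = 0.
Trying s = -5: the polynomial evaluates to 0, so (s + 5) is a factor.
Dividing out leaves s^2 + 9 = 0.
The quadratic formula then gives s = 0 ± 3j.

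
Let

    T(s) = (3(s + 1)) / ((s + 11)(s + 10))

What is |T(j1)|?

Substitute s = j1: numerator = 3 + j3, denominator = 109 + j21.
|T(j1)| = |3 + j3| / |109 + j21| = 4.2426 / 111.00 ≈ 0.03822.

|T(j1)| ≈ 0.03822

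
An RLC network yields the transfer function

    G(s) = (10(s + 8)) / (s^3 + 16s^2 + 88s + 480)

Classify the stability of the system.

The denominator s^3 + 16s^2 + 88s + 480 factors as (s^2 + 4s + 40)(s + 12), giving poles at s = -2 ± 6j, -12.
Since all poles lie strictly in the left half-plane, the system is stable.

stable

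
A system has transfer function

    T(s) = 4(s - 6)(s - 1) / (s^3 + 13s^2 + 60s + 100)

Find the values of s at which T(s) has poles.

s = -4 ± 2j, -5

The poles are the roots of the denominator s^3 + 13s^2 + 60s + 100 = 0.
Trying s = -5: the polynomial evaluates to 0, so (s + 5) is a factor.
Dividing out leaves s^2 + 8s + 20 = 0.
The quadratic formula then gives s = -4 ± 2j.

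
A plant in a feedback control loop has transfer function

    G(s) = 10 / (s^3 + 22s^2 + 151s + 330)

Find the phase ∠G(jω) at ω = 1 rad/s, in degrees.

∠G(j1) ≈ -25.97°

At s = j1: numerator = 10, denominator = 308 + j150.
∠G = ∠num − ∠den = 0° − (25.967°) = -25.97°.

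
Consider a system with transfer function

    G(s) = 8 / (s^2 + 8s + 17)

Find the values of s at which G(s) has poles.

s = -4 + j, -4 - j

The poles are the roots of the denominator s^2 + 8s + 17 = 0.
Using the quadratic formula: s = (-8 ± √(-4))/2 = -4 ± 1j.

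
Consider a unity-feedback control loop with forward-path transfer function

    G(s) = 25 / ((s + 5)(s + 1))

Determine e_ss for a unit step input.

G(s) has no poles at the origin.
This is a Type 0 system. Kp = lim_{s→0} G(s) = 25/5 = 5.
e_ss = 1/(1 + Kp) = 1/(1 + 5) = 1/6 ≈ 0.1667.

e_ss = 0.1667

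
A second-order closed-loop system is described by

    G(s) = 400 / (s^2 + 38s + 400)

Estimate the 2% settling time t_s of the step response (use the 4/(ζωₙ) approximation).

t_s ≈ 0.2105 s

Comparing s^2 + 38s + 400 to s^2 + 2ζωₙs + ωₙ²: ωₙ = 20 rad/s and ζ = 38/(2·20) = 0.95.
ζωₙ = 38/2 = 19, so t_s ≈ 4/(ζωₙ) = 4/19 ≈ 0.2105 s.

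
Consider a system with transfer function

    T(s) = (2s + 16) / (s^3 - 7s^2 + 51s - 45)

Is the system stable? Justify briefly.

The denominator s^3 - 7s^2 + 51s - 45 factors as (s^2 - 6s + 45)(s - 1), giving poles at s = 3 + 6j, 3 - 6j, 1.
Since the pole(s) at s = 3 ± 6j, 1 lie in the right half-plane, the system is unstable.

unstable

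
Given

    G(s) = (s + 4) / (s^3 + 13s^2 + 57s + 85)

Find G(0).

G(0) = 4/85 ≈ 0.04706

Set s = 0: G(0) = (4) / (85) = 4/85.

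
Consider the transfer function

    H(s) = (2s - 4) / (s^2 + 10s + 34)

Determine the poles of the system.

s = -5 + 3j, -5 - 3j

The poles are the roots of the denominator s^2 + 10s + 34 = 0.
Using the quadratic formula: s = (-10 ± √(-36))/2 = -5 ± 3j.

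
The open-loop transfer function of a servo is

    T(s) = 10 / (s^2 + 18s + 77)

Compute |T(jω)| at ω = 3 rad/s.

|T(j3)| ≈ 0.1152

Substitute s = j3: numerator = 10, denominator = 68 + j54.
|T(j3)| = |10| / |68 + j54| = 10 / 86.833 ≈ 0.1152.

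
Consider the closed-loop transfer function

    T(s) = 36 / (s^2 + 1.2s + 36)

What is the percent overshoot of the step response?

%OS ≈ 72.9%

Comparing s^2 + 1.2s + 36 to s^2 + 2ζωₙs + ωₙ²: ωₙ = 6 rad/s and ζ = 1.2/(2·6) = 0.1.
%OS = 100·exp(−πζ/√(1−ζ²)) = 100·exp(−π·0.1/√(1−0.1²)) ≈ 72.9%.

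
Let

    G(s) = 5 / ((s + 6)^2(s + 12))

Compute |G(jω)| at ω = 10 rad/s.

Substitute s = j10: numerator = 5, denominator = -1968 + j800.
|G(j10)| = |5| / |-1968 + j800| = 5 / 2124.4 ≈ 0.002354.

|G(j10)| ≈ 0.002354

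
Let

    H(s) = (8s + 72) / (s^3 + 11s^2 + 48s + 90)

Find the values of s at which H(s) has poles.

s = -3 ± 3j, -5

The poles are the roots of the denominator s^3 + 11s^2 + 48s + 90 = 0.
Trying s = -5: the polynomial evaluates to 0, so (s + 5) is a factor.
Dividing out leaves s^2 + 6s + 18 = 0.
The quadratic formula then gives s = -3 ± 3j.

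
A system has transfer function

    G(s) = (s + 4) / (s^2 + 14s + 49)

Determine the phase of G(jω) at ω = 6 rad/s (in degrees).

∠G(j6) ≈ -24.89°

At s = j6: numerator = 4 + j6, denominator = 13 + j84.
∠G = ∠num − ∠den = 56.310° − (81.203°) = -24.89°.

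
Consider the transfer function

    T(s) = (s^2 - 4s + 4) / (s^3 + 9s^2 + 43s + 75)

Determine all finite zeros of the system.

Set the numerator to zero: s^2 - 4s + 4 = 0.
Factoring: (s - 2)^2 = 0.

s = 2, 2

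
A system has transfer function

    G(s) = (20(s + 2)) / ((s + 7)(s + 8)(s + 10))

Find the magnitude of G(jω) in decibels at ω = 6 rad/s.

Substitute s = j6: numerator = 40 + j120, denominator = -340 + j1020.
|G(j6)| = |40 + j120| / |-340 + j1020| = 126.49 / 1075.2 ≈ 0.1176.
In decibels: 20·log₁₀(0.1176) ≈ -18.6 dB.

|G(j6)|_dB ≈ -18.6 dB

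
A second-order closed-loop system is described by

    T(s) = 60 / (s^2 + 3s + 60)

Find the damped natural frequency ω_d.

Comparing s^2 + 3s + 60 to s^2 + 2ζωₙs + ωₙ²: ωₙ = √60 ≈ 7.746 rad/s and ζ = 3/(2·√60) ≈ 0.1936.
ζωₙ = 3/2 = 1.5, so ω_d = ωₙ√(1−ζ²) = √(ωₙ² − (ζωₙ)²) = √(60 − 1.5²) = √57.75 ≈ 7.599 rad/s.

ω_d ≈ 7.599 rad/s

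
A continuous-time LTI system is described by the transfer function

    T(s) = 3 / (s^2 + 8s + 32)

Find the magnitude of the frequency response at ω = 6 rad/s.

|T(j6)| ≈ 0.06228

Substitute s = j6: numerator = 3, denominator = -4 + j48.
|T(j6)| = |3| / |-4 + j48| = 3 / 48.166 ≈ 0.06228.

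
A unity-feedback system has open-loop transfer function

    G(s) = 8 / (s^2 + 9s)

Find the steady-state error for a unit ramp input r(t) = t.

e_ss = 1.125

G(s) has one pole at the origin.
This is a Type 1 system. Kv = lim_{s→0} s·G(s) = 8/9.
e_ss = 1/Kv = 1/(8/9) = 9/8 ≈ 1.125.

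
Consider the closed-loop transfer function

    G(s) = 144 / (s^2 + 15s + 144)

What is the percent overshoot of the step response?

Comparing s^2 + 15s + 144 to s^2 + 2ζωₙs + ωₙ²: ωₙ = 12 rad/s and ζ = 15/(2·12) = 0.625.
%OS = 100·exp(−πζ/√(1−ζ²)) = 100·exp(−π·0.625/√(1−0.625²)) ≈ 8.08%.

%OS ≈ 8.08%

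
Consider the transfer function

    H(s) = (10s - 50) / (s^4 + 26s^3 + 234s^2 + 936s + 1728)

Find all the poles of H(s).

s = -3 ± 3j, -8, -12

The poles are the roots of the denominator s^4 + 26s^3 + 234s^2 + 936s + 1728 = 0.
Trying s = -8: the polynomial evaluates to 0, so (s + 8) is a factor.
Dividing out leaves s^3 + 18s^2 + 90s + 216 = 0.
This factors further as (s^2 + 6s + 18)(s + 12) = 0.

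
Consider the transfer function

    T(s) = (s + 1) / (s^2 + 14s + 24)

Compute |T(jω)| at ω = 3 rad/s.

|T(j3)| ≈ 0.07091

Substitute s = j3: numerator = 1 + j3, denominator = 15 + j42.
|T(j3)| = |1 + j3| / |15 + j42| = 3.1623 / 44.598 ≈ 0.07091.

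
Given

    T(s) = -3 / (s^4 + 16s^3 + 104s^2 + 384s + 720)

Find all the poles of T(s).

The poles are the roots of the denominator s^4 + 16s^3 + 104s^2 + 384s + 720 = 0.
Trying s = -6: the polynomial evaluates to 0, so (s + 6) is a factor.
Dividing out leaves s^3 + 10s^2 + 44s + 120 = 0.
This factors further as (s^2 + 4s + 20)(s + 6) = 0.

s = -2 + 4j, -2 - 4j, -6, -6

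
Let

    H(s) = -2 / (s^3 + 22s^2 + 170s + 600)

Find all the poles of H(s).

The poles are the roots of the denominator s^3 + 22s^2 + 170s + 600 = 0.
Trying s = -12: the polynomial evaluates to 0, so (s + 12) is a factor.
Dividing out leaves s^2 + 10s + 50 = 0.
The quadratic formula then gives s = -5 ± 5j.

s = -5 ± 5j, -12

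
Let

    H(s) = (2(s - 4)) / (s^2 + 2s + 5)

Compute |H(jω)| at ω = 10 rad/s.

|H(j10)| ≈ 0.2219

Substitute s = j10: numerator = -8 + j20, denominator = -95 + j20.
|H(j10)| = |-8 + j20| / |-95 + j20| = 21.541 / 97.082 ≈ 0.2219.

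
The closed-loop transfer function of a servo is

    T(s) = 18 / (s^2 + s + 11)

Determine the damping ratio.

Compare the denominator to the standard form s^2 + 2ζωₙs + ωₙ².
ωₙ² = 11, so ωₙ = √11 ≈ 3.317 rad/s.
2ζωₙ = 1, so ζ = 1/(2·√11) ≈ 0.1508.
With ζ = 0.1508 the response is underdamped.

ζ ≈ 0.1508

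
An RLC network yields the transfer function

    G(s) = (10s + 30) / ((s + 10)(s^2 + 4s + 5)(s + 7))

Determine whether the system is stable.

stable

The poles can be read from the denominator factors: s = -10, -2 ± j, -7.
Since all poles lie strictly in the left half-plane, the system is stable.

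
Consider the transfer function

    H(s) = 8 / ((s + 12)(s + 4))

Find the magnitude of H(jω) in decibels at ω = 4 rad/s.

|H(j4)|_dB ≈ -19.0 dB

Substitute s = j4: numerator = 8, denominator = 32 + j64.
|H(j4)| = |8| / |32 + j64| = 8 / 71.554 ≈ 0.1118.
In decibels: 20·log₁₀(0.1118) ≈ -19.0 dB.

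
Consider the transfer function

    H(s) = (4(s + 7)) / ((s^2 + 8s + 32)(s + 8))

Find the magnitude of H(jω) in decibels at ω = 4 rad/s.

|H(j4)|_dB ≈ -19.9 dB

Substitute s = j4: numerator = 28 + j16, denominator = j320.
|H(j4)| = |28 + j16| / |j320| = 32.249 / 320 ≈ 0.1008.
In decibels: 20·log₁₀(0.1008) ≈ -19.9 dB.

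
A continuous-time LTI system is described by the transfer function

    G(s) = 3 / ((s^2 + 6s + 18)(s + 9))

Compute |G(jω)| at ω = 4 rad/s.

|G(j4)| ≈ 0.01265

Substitute s = j4: numerator = 3, denominator = -78 + j224.
|G(j4)| = |3| / |-78 + j224| = 3 / 237.19 ≈ 0.01265.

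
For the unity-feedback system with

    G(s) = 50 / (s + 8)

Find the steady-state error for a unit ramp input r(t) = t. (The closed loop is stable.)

e_ss = ∞

G(s) has no poles at the origin.
This is a Type 0 system; Kv = lim_{s→0} s·G(s) = 0, so the steady-state error for a ramp input is infinite.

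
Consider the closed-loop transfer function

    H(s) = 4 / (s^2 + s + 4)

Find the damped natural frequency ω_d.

ω_d ≈ 1.936 rad/s

Comparing s^2 + s + 4 to s^2 + 2ζωₙs + ωₙ²: ωₙ = 2 rad/s and ζ = 1/(2·2) = 0.25.
ζωₙ = 1/2 = 0.5, so ω_d = ωₙ√(1−ζ²) = √(ωₙ² − (ζωₙ)²) = √(4 − 0.5²) = √3.75 ≈ 1.936 rad/s.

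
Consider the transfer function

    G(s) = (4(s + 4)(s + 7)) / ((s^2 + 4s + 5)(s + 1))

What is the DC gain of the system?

G(0) = 112/5 ≈ 22.40

At s = 0 each factor (s + a) contributes a and each (s^2 + bs + c) contributes c.
G(0) = 4·(4) · (7) / ((5) · (1)) = 112/5 = 112/5.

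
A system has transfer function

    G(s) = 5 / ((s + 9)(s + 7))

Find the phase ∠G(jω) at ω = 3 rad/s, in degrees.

∠G(j3) ≈ -41.63°

At s = j3: numerator = 5, denominator = 54 + j48.
∠G = ∠num − ∠den = 0° − (41.634°) = -41.63°.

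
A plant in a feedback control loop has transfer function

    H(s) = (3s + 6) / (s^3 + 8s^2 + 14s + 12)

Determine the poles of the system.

s = -1 ± j, -6

The poles are the roots of the denominator s^3 + 8s^2 + 14s + 12 = 0.
Trying s = -6: the polynomial evaluates to 0, so (s + 6) is a factor.
Dividing out leaves s^2 + 2s + 2 = 0.
The quadratic formula then gives s = -1 ± 1j.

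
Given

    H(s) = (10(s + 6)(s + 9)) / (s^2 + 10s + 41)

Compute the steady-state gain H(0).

H(0) = 540/41 ≈ 13.17

At s = 0 each factor (s + a) contributes a and each (s^2 + bs + c) contributes c.
H(0) = 10·(6) · (9) / ((41)) = 540/41 = 540/41.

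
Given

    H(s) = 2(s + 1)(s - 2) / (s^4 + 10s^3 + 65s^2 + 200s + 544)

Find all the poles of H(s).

The poles are the roots of the denominator s^4 + 10s^3 + 65s^2 + 200s + 544 = 0.
No real roots exist; factor into two real quadratics: (s^2 + 8s + 32)(s^2 + 2s + 17) = 0.
Each quadratic gives a conjugate pair via the quadratic formula.

s = -4 ± 4j, -1 ± 4j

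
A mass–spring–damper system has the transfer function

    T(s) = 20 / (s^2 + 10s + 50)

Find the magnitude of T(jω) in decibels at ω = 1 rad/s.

|T(j1)|_dB ≈ -7.96 dB

Substitute s = j1: numerator = 20, denominator = 49 + j10.
|T(j1)| = |20| / |49 + j10| = 20 / 50.010 ≈ 0.3999.
In decibels: 20·log₁₀(0.3999) ≈ -7.96 dB.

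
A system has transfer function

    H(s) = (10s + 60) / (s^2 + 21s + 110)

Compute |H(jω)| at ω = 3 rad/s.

Substitute s = j3: numerator = 60 + j30, denominator = 101 + j63.
|H(j3)| = |60 + j30| / |101 + j63| = 67.082 / 119.04 ≈ 0.5635.

|H(j3)| ≈ 0.5635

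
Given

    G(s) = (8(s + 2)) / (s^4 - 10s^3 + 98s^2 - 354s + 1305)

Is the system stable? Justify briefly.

The denominator s^4 - 10s^3 + 98s^2 - 354s + 1305 factors as (s^2 - 6s + 45)(s^2 - 4s + 29), giving poles at s = 3 ± 6j, 2 ± 5j.
Since the pole(s) at s = 3 + 6j, 3 - 6j, 2 + 5j, 2 - 5j lie in the right half-plane, the system is unstable.

unstable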